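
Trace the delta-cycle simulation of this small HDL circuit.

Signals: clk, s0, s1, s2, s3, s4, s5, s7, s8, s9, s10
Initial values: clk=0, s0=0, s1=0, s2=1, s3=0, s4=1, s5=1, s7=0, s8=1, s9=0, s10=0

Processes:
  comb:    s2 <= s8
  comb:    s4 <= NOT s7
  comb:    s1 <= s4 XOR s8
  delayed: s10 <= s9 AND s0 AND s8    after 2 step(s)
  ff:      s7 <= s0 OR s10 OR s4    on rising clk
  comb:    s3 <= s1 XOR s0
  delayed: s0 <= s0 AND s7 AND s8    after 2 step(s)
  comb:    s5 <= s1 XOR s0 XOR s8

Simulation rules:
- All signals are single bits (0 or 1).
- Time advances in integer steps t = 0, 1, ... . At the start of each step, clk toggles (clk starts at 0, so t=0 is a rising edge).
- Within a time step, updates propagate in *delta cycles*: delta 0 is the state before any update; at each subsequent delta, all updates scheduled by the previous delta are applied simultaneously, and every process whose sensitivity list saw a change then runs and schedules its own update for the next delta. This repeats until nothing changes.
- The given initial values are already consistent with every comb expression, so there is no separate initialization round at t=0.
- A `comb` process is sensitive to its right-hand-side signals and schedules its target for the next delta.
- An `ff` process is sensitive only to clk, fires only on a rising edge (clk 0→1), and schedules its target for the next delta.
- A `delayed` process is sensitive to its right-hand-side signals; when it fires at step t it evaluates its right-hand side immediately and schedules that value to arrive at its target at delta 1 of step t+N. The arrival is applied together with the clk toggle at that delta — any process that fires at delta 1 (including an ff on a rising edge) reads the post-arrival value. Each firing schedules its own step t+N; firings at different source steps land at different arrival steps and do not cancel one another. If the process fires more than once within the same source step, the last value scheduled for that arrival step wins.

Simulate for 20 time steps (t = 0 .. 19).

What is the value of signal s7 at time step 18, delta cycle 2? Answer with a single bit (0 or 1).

0

t=0 Δ0: s1=0 s0=0 s7=0 s3=0 s4=1 s9=0 s2=1 s5=1 s10=0 s8=1 clk=0
  Δ1: clk:0→1
  Δ2: s7:0→1
  Δ3: s4:1→0
  Δ4: s1:0→1
  Δ5: s3:0→1, s5:1→0
  (5Δ to stable)
t=1 Δ0: s1=1 s0=0 s7=1 s3=1 s4=0 s9=0 s2=1 s5=0 s10=0 s8=1 clk=1
  Δ1: clk:1→0
  (1Δ to stable)
t=2 Δ0: s1=1 s0=0 s7=1 s3=1 s4=0 s9=0 s2=1 s5=0 s10=0 s8=1 clk=0
  Δ1: clk:0→1
  Δ2: s7:1→0
  Δ3: s4:0→1
  Δ4: s1:1→0
  Δ5: s3:1→0, s5:0→1
  (5Δ to stable)
t=3 Δ0: s1=0 s0=0 s7=0 s3=0 s4=1 s9=0 s2=1 s5=1 s10=0 s8=1 clk=1
  Δ1: clk:1→0
  (1Δ to stable)
t=4 Δ0: s1=0 s0=0 s7=0 s3=0 s4=1 s9=0 s2=1 s5=1 s10=0 s8=1 clk=0
  Δ1: clk:0→1
  Δ2: s7:0→1
  Δ3: s4:1→0
  Δ4: s1:0→1
  Δ5: s3:0→1, s5:1→0
  (5Δ to stable)
t=5 Δ0: s1=1 s0=0 s7=1 s3=1 s4=0 s9=0 s2=1 s5=0 s10=0 s8=1 clk=1
  Δ1: clk:1→0
  (1Δ to stable)
t=6 Δ0: s1=1 s0=0 s7=1 s3=1 s4=0 s9=0 s2=1 s5=0 s10=0 s8=1 clk=0
  Δ1: clk:0→1
  Δ2: s7:1→0
  Δ3: s4:0→1
  Δ4: s1:1→0
  Δ5: s3:1→0, s5:0→1
  (5Δ to stable)
t=7 Δ0: s1=0 s0=0 s7=0 s3=0 s4=1 s9=0 s2=1 s5=1 s10=0 s8=1 clk=1
  Δ1: clk:1→0
  (1Δ to stable)
t=8 Δ0: s1=0 s0=0 s7=0 s3=0 s4=1 s9=0 s2=1 s5=1 s10=0 s8=1 clk=0
  Δ1: clk:0→1
  Δ2: s7:0→1
  Δ3: s4:1→0
  Δ4: s1:0→1
  Δ5: s3:0→1, s5:1→0
  (5Δ to stable)
t=9 Δ0: s1=1 s0=0 s7=1 s3=1 s4=0 s9=0 s2=1 s5=0 s10=0 s8=1 clk=1
  Δ1: clk:1→0
  (1Δ to stable)
t=10 Δ0: s1=1 s0=0 s7=1 s3=1 s4=0 s9=0 s2=1 s5=0 s10=0 s8=1 clk=0
  Δ1: clk:0→1
  Δ2: s7:1→0
  Δ3: s4:0→1
  Δ4: s1:1→0
  Δ5: s3:1→0, s5:0→1
  (5Δ to stable)
t=11 Δ0: s1=0 s0=0 s7=0 s3=0 s4=1 s9=0 s2=1 s5=1 s10=0 s8=1 clk=1
  Δ1: clk:1→0
  (1Δ to stable)
t=12 Δ0: s1=0 s0=0 s7=0 s3=0 s4=1 s9=0 s2=1 s5=1 s10=0 s8=1 clk=0
  Δ1: clk:0→1
  Δ2: s7:0→1
  Δ3: s4:1→0
  Δ4: s1:0→1
  Δ5: s3:0→1, s5:1→0
  (5Δ to stable)
t=13 Δ0: s1=1 s0=0 s7=1 s3=1 s4=0 s9=0 s2=1 s5=0 s10=0 s8=1 clk=1
  Δ1: clk:1→0
  (1Δ to stable)
t=14 Δ0: s1=1 s0=0 s7=1 s3=1 s4=0 s9=0 s2=1 s5=0 s10=0 s8=1 clk=0
  Δ1: clk:0→1
  Δ2: s7:1→0
  Δ3: s4:0→1
  Δ4: s1:1→0
  Δ5: s3:1→0, s5:0→1
  (5Δ to stable)
t=15 Δ0: s1=0 s0=0 s7=0 s3=0 s4=1 s9=0 s2=1 s5=1 s10=0 s8=1 clk=1
  Δ1: clk:1→0
  (1Δ to stable)
t=16 Δ0: s1=0 s0=0 s7=0 s3=0 s4=1 s9=0 s2=1 s5=1 s10=0 s8=1 clk=0
  Δ1: clk:0→1
  Δ2: s7:0→1
  Δ3: s4:1→0
  Δ4: s1:0→1
  Δ5: s3:0→1, s5:1→0
  (5Δ to stable)
t=17 Δ0: s1=1 s0=0 s7=1 s3=1 s4=0 s9=0 s2=1 s5=0 s10=0 s8=1 clk=1
  Δ1: clk:1→0
  (1Δ to stable)
t=18 Δ0: s1=1 s0=0 s7=1 s3=1 s4=0 s9=0 s2=1 s5=0 s10=0 s8=1 clk=0
  Δ1: clk:0→1
  Δ2: s7:1→0
  Δ3: s4:0→1
  Δ4: s1:1→0
  Δ5: s3:1→0, s5:0→1
  (5Δ to stable)
t=19 Δ0: s1=0 s0=0 s7=0 s3=0 s4=1 s9=0 s2=1 s5=1 s10=0 s8=1 clk=1
  Δ1: clk:1→0
  (1Δ to stable)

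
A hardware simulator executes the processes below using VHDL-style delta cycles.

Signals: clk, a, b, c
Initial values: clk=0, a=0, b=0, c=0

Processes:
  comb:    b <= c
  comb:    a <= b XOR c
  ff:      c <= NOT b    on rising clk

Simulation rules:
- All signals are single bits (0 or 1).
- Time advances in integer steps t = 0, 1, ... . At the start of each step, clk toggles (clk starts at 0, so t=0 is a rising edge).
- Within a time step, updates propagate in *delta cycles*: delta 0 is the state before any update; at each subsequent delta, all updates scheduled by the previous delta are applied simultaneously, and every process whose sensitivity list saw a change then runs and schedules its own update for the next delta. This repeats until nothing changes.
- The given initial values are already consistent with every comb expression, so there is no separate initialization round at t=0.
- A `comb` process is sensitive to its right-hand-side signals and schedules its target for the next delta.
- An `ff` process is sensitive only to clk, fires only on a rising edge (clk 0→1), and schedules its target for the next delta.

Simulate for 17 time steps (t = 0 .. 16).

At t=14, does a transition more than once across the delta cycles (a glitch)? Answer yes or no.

yes

[bits: c,a,b,clk]
t=0: Δ0=0000 Δ1=0001 Δ2=1001 Δ3=1111 Δ4=1011 | 4Δ
t=1: Δ0=1011 Δ1=1010 | 1Δ
t=2: Δ0=1010 Δ1=1011 Δ2=0011 Δ3=0101 Δ4=0001 | 4Δ
t=3: Δ0=0001 Δ1=0000 | 1Δ
t=4: Δ0=0000 Δ1=0001 Δ2=1001 Δ3=1111 Δ4=1011 | 4Δ
t=5: Δ0=1011 Δ1=1010 | 1Δ
t=6: Δ0=1010 Δ1=1011 Δ2=0011 Δ3=0101 Δ4=0001 | 4Δ
t=7: Δ0=0001 Δ1=0000 | 1Δ
t=8: Δ0=0000 Δ1=0001 Δ2=1001 Δ3=1111 Δ4=1011 | 4Δ
t=9: Δ0=1011 Δ1=1010 | 1Δ
t=10: Δ0=1010 Δ1=1011 Δ2=0011 Δ3=0101 Δ4=0001 | 4Δ
t=11: Δ0=0001 Δ1=0000 | 1Δ
t=12: Δ0=0000 Δ1=0001 Δ2=1001 Δ3=1111 Δ4=1011 | 4Δ
t=13: Δ0=1011 Δ1=1010 | 1Δ
t=14: Δ0=1010 Δ1=1011 Δ2=0011 Δ3=0101 Δ4=0001 | 4Δ
t=15: Δ0=0001 Δ1=0000 | 1Δ
t=16: Δ0=0000 Δ1=0001 Δ2=1001 Δ3=1111 Δ4=1011 | 4Δ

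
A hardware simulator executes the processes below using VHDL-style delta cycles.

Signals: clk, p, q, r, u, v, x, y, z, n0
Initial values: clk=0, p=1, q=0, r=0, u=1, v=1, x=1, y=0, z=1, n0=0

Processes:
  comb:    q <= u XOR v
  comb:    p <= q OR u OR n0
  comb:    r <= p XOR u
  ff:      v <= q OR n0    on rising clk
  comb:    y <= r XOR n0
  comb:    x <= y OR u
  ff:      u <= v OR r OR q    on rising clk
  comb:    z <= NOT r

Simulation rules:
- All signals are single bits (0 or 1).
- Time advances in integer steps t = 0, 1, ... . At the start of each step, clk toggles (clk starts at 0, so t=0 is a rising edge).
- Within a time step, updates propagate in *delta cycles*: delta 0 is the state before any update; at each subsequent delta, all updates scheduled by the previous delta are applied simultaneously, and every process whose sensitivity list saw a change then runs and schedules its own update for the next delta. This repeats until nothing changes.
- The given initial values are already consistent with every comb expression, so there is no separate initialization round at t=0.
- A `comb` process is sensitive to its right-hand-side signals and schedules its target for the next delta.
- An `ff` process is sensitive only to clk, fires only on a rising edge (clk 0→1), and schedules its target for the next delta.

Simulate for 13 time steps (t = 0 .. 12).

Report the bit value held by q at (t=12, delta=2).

t0.Δ0 x=1 y=0 u=1 r=0 v=1 z=1 q=0 p=1 n0=0 clk=0
t0.Δ1 x=1 y=0 u=1 r=0 v=1 z=1 q=0 p=1 n0=0 clk=1
t0.Δ2 x=1 y=0 u=1 r=0 v=0 z=1 q=0 p=1 n0=0 clk=1
t0.Δ3 x=1 y=0 u=1 r=0 v=0 z=1 q=1 p=1 n0=0 clk=1
t1.Δ0 x=1 y=0 u=1 r=0 v=0 z=1 q=1 p=1 n0=0 clk=1
t1.Δ1 x=1 y=0 u=1 r=0 v=0 z=1 q=1 p=1 n0=0 clk=0
t2.Δ0 x=1 y=0 u=1 r=0 v=0 z=1 q=1 p=1 n0=0 clk=0
t2.Δ1 x=1 y=0 u=1 r=0 v=0 z=1 q=1 p=1 n0=0 clk=1
t2.Δ2 x=1 y=0 u=1 r=0 v=1 z=1 q=1 p=1 n0=0 clk=1
t2.Δ3 x=1 y=0 u=1 r=0 v=1 z=1 q=0 p=1 n0=0 clk=1
t3.Δ0 x=1 y=0 u=1 r=0 v=1 z=1 q=0 p=1 n0=0 clk=1
t3.Δ1 x=1 y=0 u=1 r=0 v=1 z=1 q=0 p=1 n0=0 clk=0
t4.Δ0 x=1 y=0 u=1 r=0 v=1 z=1 q=0 p=1 n0=0 clk=0
t4.Δ1 x=1 y=0 u=1 r=0 v=1 z=1 q=0 p=1 n0=0 clk=1
t4.Δ2 x=1 y=0 u=1 r=0 v=0 z=1 q=0 p=1 n0=0 clk=1
t4.Δ3 x=1 y=0 u=1 r=0 v=0 z=1 q=1 p=1 n0=0 clk=1
t5.Δ0 x=1 y=0 u=1 r=0 v=0 z=1 q=1 p=1 n0=0 clk=1
t5.Δ1 x=1 y=0 u=1 r=0 v=0 z=1 q=1 p=1 n0=0 clk=0
t6.Δ0 x=1 y=0 u=1 r=0 v=0 z=1 q=1 p=1 n0=0 clk=0
t6.Δ1 x=1 y=0 u=1 r=0 v=0 z=1 q=1 p=1 n0=0 clk=1
t6.Δ2 x=1 y=0 u=1 r=0 v=1 z=1 q=1 p=1 n0=0 clk=1
t6.Δ3 x=1 y=0 u=1 r=0 v=1 z=1 q=0 p=1 n0=0 clk=1
t7.Δ0 x=1 y=0 u=1 r=0 v=1 z=1 q=0 p=1 n0=0 clk=1
t7.Δ1 x=1 y=0 u=1 r=0 v=1 z=1 q=0 p=1 n0=0 clk=0
t8.Δ0 x=1 y=0 u=1 r=0 v=1 z=1 q=0 p=1 n0=0 clk=0
t8.Δ1 x=1 y=0 u=1 r=0 v=1 z=1 q=0 p=1 n0=0 clk=1
t8.Δ2 x=1 y=0 u=1 r=0 v=0 z=1 q=0 p=1 n0=0 clk=1
t8.Δ3 x=1 y=0 u=1 r=0 v=0 z=1 q=1 p=1 n0=0 clk=1
t9.Δ0 x=1 y=0 u=1 r=0 v=0 z=1 q=1 p=1 n0=0 clk=1
t9.Δ1 x=1 y=0 u=1 r=0 v=0 z=1 q=1 p=1 n0=0 clk=0
t10.Δ0 x=1 y=0 u=1 r=0 v=0 z=1 q=1 p=1 n0=0 clk=0
t10.Δ1 x=1 y=0 u=1 r=0 v=0 z=1 q=1 p=1 n0=0 clk=1
t10.Δ2 x=1 y=0 u=1 r=0 v=1 z=1 q=1 p=1 n0=0 clk=1
t10.Δ3 x=1 y=0 u=1 r=0 v=1 z=1 q=0 p=1 n0=0 clk=1
t11.Δ0 x=1 y=0 u=1 r=0 v=1 z=1 q=0 p=1 n0=0 clk=1
t11.Δ1 x=1 y=0 u=1 r=0 v=1 z=1 q=0 p=1 n0=0 clk=0
t12.Δ0 x=1 y=0 u=1 r=0 v=1 z=1 q=0 p=1 n0=0 clk=0
t12.Δ1 x=1 y=0 u=1 r=0 v=1 z=1 q=0 p=1 n0=0 clk=1
t12.Δ2 x=1 y=0 u=1 r=0 v=0 z=1 q=0 p=1 n0=0 clk=1
t12.Δ3 x=1 y=0 u=1 r=0 v=0 z=1 q=1 p=1 n0=0 clk=1

0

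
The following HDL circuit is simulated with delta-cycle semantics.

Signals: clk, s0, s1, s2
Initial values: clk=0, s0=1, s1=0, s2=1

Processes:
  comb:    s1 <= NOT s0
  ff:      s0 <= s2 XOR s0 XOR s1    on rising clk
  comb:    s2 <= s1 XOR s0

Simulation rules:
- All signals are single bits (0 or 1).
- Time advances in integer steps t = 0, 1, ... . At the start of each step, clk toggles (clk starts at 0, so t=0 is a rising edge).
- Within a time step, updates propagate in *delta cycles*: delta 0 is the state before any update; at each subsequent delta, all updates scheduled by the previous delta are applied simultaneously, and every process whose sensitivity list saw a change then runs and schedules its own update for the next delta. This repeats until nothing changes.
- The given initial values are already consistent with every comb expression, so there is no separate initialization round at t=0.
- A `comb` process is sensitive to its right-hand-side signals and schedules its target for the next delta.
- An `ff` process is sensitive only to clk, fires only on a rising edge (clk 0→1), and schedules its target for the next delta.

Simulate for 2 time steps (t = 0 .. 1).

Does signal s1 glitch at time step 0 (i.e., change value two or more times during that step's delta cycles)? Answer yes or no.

no

t0.Δ0 s2=1 clk=0 s1=0 s0=1
t0.Δ1 s2=1 clk=1 s1=0 s0=1
t0.Δ2 s2=1 clk=1 s1=0 s0=0
t0.Δ3 s2=0 clk=1 s1=1 s0=0
t0.Δ4 s2=1 clk=1 s1=1 s0=0
t1.Δ0 s2=1 clk=1 s1=1 s0=0
t1.Δ1 s2=1 clk=0 s1=1 s0=0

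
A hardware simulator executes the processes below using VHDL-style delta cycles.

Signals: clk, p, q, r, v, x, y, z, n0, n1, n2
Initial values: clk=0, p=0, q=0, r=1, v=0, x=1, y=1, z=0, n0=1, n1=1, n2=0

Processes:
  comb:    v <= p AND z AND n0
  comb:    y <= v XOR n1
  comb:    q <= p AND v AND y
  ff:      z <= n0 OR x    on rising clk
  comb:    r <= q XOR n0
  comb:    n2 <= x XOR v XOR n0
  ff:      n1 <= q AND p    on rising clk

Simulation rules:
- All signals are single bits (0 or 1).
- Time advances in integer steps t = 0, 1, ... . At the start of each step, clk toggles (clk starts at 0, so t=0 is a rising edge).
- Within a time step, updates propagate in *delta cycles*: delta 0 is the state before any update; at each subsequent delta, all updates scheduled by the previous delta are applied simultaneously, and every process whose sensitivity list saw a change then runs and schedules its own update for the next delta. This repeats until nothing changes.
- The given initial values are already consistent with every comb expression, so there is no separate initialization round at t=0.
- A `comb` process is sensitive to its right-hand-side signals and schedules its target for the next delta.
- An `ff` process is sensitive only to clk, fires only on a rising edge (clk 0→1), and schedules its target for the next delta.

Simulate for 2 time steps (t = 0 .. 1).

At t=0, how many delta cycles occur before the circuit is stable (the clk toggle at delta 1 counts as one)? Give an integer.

[bits: clk,z,y,x,p,n1,v,n2,q,r,n0]
t=0: Δ0=00110100011 Δ1=10110100011 Δ2=11110000011 Δ3=11010000011 | 3Δ
t=1: Δ0=11010000011 Δ1=01010000011 | 1Δ

3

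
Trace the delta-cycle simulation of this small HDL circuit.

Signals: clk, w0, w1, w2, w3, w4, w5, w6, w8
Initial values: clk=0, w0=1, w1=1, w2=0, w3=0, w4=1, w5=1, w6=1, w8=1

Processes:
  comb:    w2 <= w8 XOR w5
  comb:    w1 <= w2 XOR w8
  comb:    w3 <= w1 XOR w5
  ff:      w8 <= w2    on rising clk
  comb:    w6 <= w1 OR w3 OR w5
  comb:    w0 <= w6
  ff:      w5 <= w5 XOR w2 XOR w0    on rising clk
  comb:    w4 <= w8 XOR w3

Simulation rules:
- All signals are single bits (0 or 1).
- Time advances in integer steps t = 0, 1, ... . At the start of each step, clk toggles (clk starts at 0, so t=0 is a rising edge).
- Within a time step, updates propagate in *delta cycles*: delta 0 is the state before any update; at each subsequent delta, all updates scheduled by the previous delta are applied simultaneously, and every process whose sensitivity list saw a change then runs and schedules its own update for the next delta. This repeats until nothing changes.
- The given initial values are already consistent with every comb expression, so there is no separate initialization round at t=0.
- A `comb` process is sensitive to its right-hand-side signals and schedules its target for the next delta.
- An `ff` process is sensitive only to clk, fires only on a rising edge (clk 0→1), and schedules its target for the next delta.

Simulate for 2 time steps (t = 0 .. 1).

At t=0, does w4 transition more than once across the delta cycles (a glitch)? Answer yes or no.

yes

[bits: w5,clk,w0,w3,w1,w2,w6,w4,w8]
t=0: Δ0=101010111 Δ1=111010111 Δ2=011010110 Δ3=011100100 Δ4=011000110 Δ5=011000000 Δ6=010000000 | 6Δ
t=1: Δ0=010000000 Δ1=000000000 | 1Δ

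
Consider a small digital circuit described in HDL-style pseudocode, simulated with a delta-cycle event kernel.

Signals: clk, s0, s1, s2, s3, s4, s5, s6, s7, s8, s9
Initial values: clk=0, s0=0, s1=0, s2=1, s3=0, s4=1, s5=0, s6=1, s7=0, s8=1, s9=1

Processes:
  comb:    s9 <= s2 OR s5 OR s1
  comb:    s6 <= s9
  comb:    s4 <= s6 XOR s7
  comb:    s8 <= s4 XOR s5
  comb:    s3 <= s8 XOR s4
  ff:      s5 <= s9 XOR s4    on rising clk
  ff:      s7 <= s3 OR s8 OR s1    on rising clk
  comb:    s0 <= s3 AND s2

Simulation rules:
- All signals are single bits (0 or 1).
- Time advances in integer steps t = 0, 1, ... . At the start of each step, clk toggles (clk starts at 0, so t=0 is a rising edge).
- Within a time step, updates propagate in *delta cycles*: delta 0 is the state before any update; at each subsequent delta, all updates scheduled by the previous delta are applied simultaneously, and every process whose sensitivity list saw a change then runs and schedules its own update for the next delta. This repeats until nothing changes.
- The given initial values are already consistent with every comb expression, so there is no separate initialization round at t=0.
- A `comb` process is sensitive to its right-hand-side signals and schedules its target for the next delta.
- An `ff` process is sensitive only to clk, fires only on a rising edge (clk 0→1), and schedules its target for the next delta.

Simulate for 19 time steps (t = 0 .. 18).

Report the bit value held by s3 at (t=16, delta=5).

t0.Δ0 s5=0 s6=1 s7=0 s2=1 s1=0 s3=0 s8=1 s0=0 s4=1 clk=0 s9=1
t0.Δ1 s5=0 s6=1 s7=0 s2=1 s1=0 s3=0 s8=1 s0=0 s4=1 clk=1 s9=1
t0.Δ2 s5=0 s6=1 s7=1 s2=1 s1=0 s3=0 s8=1 s0=0 s4=1 clk=1 s9=1
t0.Δ3 s5=0 s6=1 s7=1 s2=1 s1=0 s3=0 s8=1 s0=0 s4=0 clk=1 s9=1
t0.Δ4 s5=0 s6=1 s7=1 s2=1 s1=0 s3=1 s8=0 s0=0 s4=0 clk=1 s9=1
t0.Δ5 s5=0 s6=1 s7=1 s2=1 s1=0 s3=0 s8=0 s0=1 s4=0 clk=1 s9=1
t0.Δ6 s5=0 s6=1 s7=1 s2=1 s1=0 s3=0 s8=0 s0=0 s4=0 clk=1 s9=1
t1.Δ0 s5=0 s6=1 s7=1 s2=1 s1=0 s3=0 s8=0 s0=0 s4=0 clk=1 s9=1
t1.Δ1 s5=0 s6=1 s7=1 s2=1 s1=0 s3=0 s8=0 s0=0 s4=0 clk=0 s9=1
t2.Δ0 s5=0 s6=1 s7=1 s2=1 s1=0 s3=0 s8=0 s0=0 s4=0 clk=0 s9=1
t2.Δ1 s5=0 s6=1 s7=1 s2=1 s1=0 s3=0 s8=0 s0=0 s4=0 clk=1 s9=1
t2.Δ2 s5=1 s6=1 s7=0 s2=1 s1=0 s3=0 s8=0 s0=0 s4=0 clk=1 s9=1
t2.Δ3 s5=1 s6=1 s7=0 s2=1 s1=0 s3=0 s8=1 s0=0 s4=1 clk=1 s9=1
t2.Δ4 s5=1 s6=1 s7=0 s2=1 s1=0 s3=0 s8=0 s0=0 s4=1 clk=1 s9=1
t2.Δ5 s5=1 s6=1 s7=0 s2=1 s1=0 s3=1 s8=0 s0=0 s4=1 clk=1 s9=1
t2.Δ6 s5=1 s6=1 s7=0 s2=1 s1=0 s3=1 s8=0 s0=1 s4=1 clk=1 s9=1
t3.Δ0 s5=1 s6=1 s7=0 s2=1 s1=0 s3=1 s8=0 s0=1 s4=1 clk=1 s9=1
t3.Δ1 s5=1 s6=1 s7=0 s2=1 s1=0 s3=1 s8=0 s0=1 s4=1 clk=0 s9=1
t4.Δ0 s5=1 s6=1 s7=0 s2=1 s1=0 s3=1 s8=0 s0=1 s4=1 clk=0 s9=1
t4.Δ1 s5=1 s6=1 s7=0 s2=1 s1=0 s3=1 s8=0 s0=1 s4=1 clk=1 s9=1
t4.Δ2 s5=0 s6=1 s7=1 s2=1 s1=0 s3=1 s8=0 s0=1 s4=1 clk=1 s9=1
t4.Δ3 s5=0 s6=1 s7=1 s2=1 s1=0 s3=1 s8=1 s0=1 s4=0 clk=1 s9=1
t4.Δ4 s5=0 s6=1 s7=1 s2=1 s1=0 s3=1 s8=0 s0=1 s4=0 clk=1 s9=1
t4.Δ5 s5=0 s6=1 s7=1 s2=1 s1=0 s3=0 s8=0 s0=1 s4=0 clk=1 s9=1
t4.Δ6 s5=0 s6=1 s7=1 s2=1 s1=0 s3=0 s8=0 s0=0 s4=0 clk=1 s9=1
t5.Δ0 s5=0 s6=1 s7=1 s2=1 s1=0 s3=0 s8=0 s0=0 s4=0 clk=1 s9=1
t5.Δ1 s5=0 s6=1 s7=1 s2=1 s1=0 s3=0 s8=0 s0=0 s4=0 clk=0 s9=1
t6.Δ0 s5=0 s6=1 s7=1 s2=1 s1=0 s3=0 s8=0 s0=0 s4=0 clk=0 s9=1
t6.Δ1 s5=0 s6=1 s7=1 s2=1 s1=0 s3=0 s8=0 s0=0 s4=0 clk=1 s9=1
t6.Δ2 s5=1 s6=1 s7=0 s2=1 s1=0 s3=0 s8=0 s0=0 s4=0 clk=1 s9=1
t6.Δ3 s5=1 s6=1 s7=0 s2=1 s1=0 s3=0 s8=1 s0=0 s4=1 clk=1 s9=1
t6.Δ4 s5=1 s6=1 s7=0 s2=1 s1=0 s3=0 s8=0 s0=0 s4=1 clk=1 s9=1
t6.Δ5 s5=1 s6=1 s7=0 s2=1 s1=0 s3=1 s8=0 s0=0 s4=1 clk=1 s9=1
t6.Δ6 s5=1 s6=1 s7=0 s2=1 s1=0 s3=1 s8=0 s0=1 s4=1 clk=1 s9=1
t7.Δ0 s5=1 s6=1 s7=0 s2=1 s1=0 s3=1 s8=0 s0=1 s4=1 clk=1 s9=1
t7.Δ1 s5=1 s6=1 s7=0 s2=1 s1=0 s3=1 s8=0 s0=1 s4=1 clk=0 s9=1
t8.Δ0 s5=1 s6=1 s7=0 s2=1 s1=0 s3=1 s8=0 s0=1 s4=1 clk=0 s9=1
t8.Δ1 s5=1 s6=1 s7=0 s2=1 s1=0 s3=1 s8=0 s0=1 s4=1 clk=1 s9=1
t8.Δ2 s5=0 s6=1 s7=1 s2=1 s1=0 s3=1 s8=0 s0=1 s4=1 clk=1 s9=1
t8.Δ3 s5=0 s6=1 s7=1 s2=1 s1=0 s3=1 s8=1 s0=1 s4=0 clk=1 s9=1
t8.Δ4 s5=0 s6=1 s7=1 s2=1 s1=0 s3=1 s8=0 s0=1 s4=0 clk=1 s9=1
t8.Δ5 s5=0 s6=1 s7=1 s2=1 s1=0 s3=0 s8=0 s0=1 s4=0 clk=1 s9=1
t8.Δ6 s5=0 s6=1 s7=1 s2=1 s1=0 s3=0 s8=0 s0=0 s4=0 clk=1 s9=1
t9.Δ0 s5=0 s6=1 s7=1 s2=1 s1=0 s3=0 s8=0 s0=0 s4=0 clk=1 s9=1
t9.Δ1 s5=0 s6=1 s7=1 s2=1 s1=0 s3=0 s8=0 s0=0 s4=0 clk=0 s9=1
t10.Δ0 s5=0 s6=1 s7=1 s2=1 s1=0 s3=0 s8=0 s0=0 s4=0 clk=0 s9=1
t10.Δ1 s5=0 s6=1 s7=1 s2=1 s1=0 s3=0 s8=0 s0=0 s4=0 clk=1 s9=1
t10.Δ2 s5=1 s6=1 s7=0 s2=1 s1=0 s3=0 s8=0 s0=0 s4=0 clk=1 s9=1
t10.Δ3 s5=1 s6=1 s7=0 s2=1 s1=0 s3=0 s8=1 s0=0 s4=1 clk=1 s9=1
t10.Δ4 s5=1 s6=1 s7=0 s2=1 s1=0 s3=0 s8=0 s0=0 s4=1 clk=1 s9=1
t10.Δ5 s5=1 s6=1 s7=0 s2=1 s1=0 s3=1 s8=0 s0=0 s4=1 clk=1 s9=1
t10.Δ6 s5=1 s6=1 s7=0 s2=1 s1=0 s3=1 s8=0 s0=1 s4=1 clk=1 s9=1
t11.Δ0 s5=1 s6=1 s7=0 s2=1 s1=0 s3=1 s8=0 s0=1 s4=1 clk=1 s9=1
t11.Δ1 s5=1 s6=1 s7=0 s2=1 s1=0 s3=1 s8=0 s0=1 s4=1 clk=0 s9=1
t12.Δ0 s5=1 s6=1 s7=0 s2=1 s1=0 s3=1 s8=0 s0=1 s4=1 clk=0 s9=1
t12.Δ1 s5=1 s6=1 s7=0 s2=1 s1=0 s3=1 s8=0 s0=1 s4=1 clk=1 s9=1
t12.Δ2 s5=0 s6=1 s7=1 s2=1 s1=0 s3=1 s8=0 s0=1 s4=1 clk=1 s9=1
t12.Δ3 s5=0 s6=1 s7=1 s2=1 s1=0 s3=1 s8=1 s0=1 s4=0 clk=1 s9=1
t12.Δ4 s5=0 s6=1 s7=1 s2=1 s1=0 s3=1 s8=0 s0=1 s4=0 clk=1 s9=1
t12.Δ5 s5=0 s6=1 s7=1 s2=1 s1=0 s3=0 s8=0 s0=1 s4=0 clk=1 s9=1
t12.Δ6 s5=0 s6=1 s7=1 s2=1 s1=0 s3=0 s8=0 s0=0 s4=0 clk=1 s9=1
t13.Δ0 s5=0 s6=1 s7=1 s2=1 s1=0 s3=0 s8=0 s0=0 s4=0 clk=1 s9=1
t13.Δ1 s5=0 s6=1 s7=1 s2=1 s1=0 s3=0 s8=0 s0=0 s4=0 clk=0 s9=1
t14.Δ0 s5=0 s6=1 s7=1 s2=1 s1=0 s3=0 s8=0 s0=0 s4=0 clk=0 s9=1
t14.Δ1 s5=0 s6=1 s7=1 s2=1 s1=0 s3=0 s8=0 s0=0 s4=0 clk=1 s9=1
t14.Δ2 s5=1 s6=1 s7=0 s2=1 s1=0 s3=0 s8=0 s0=0 s4=0 clk=1 s9=1
t14.Δ3 s5=1 s6=1 s7=0 s2=1 s1=0 s3=0 s8=1 s0=0 s4=1 clk=1 s9=1
t14.Δ4 s5=1 s6=1 s7=0 s2=1 s1=0 s3=0 s8=0 s0=0 s4=1 clk=1 s9=1
t14.Δ5 s5=1 s6=1 s7=0 s2=1 s1=0 s3=1 s8=0 s0=0 s4=1 clk=1 s9=1
t14.Δ6 s5=1 s6=1 s7=0 s2=1 s1=0 s3=1 s8=0 s0=1 s4=1 clk=1 s9=1
t15.Δ0 s5=1 s6=1 s7=0 s2=1 s1=0 s3=1 s8=0 s0=1 s4=1 clk=1 s9=1
t15.Δ1 s5=1 s6=1 s7=0 s2=1 s1=0 s3=1 s8=0 s0=1 s4=1 clk=0 s9=1
t16.Δ0 s5=1 s6=1 s7=0 s2=1 s1=0 s3=1 s8=0 s0=1 s4=1 clk=0 s9=1
t16.Δ1 s5=1 s6=1 s7=0 s2=1 s1=0 s3=1 s8=0 s0=1 s4=1 clk=1 s9=1
t16.Δ2 s5=0 s6=1 s7=1 s2=1 s1=0 s3=1 s8=0 s0=1 s4=1 clk=1 s9=1
t16.Δ3 s5=0 s6=1 s7=1 s2=1 s1=0 s3=1 s8=1 s0=1 s4=0 clk=1 s9=1
t16.Δ4 s5=0 s6=1 s7=1 s2=1 s1=0 s3=1 s8=0 s0=1 s4=0 clk=1 s9=1
t16.Δ5 s5=0 s6=1 s7=1 s2=1 s1=0 s3=0 s8=0 s0=1 s4=0 clk=1 s9=1
t16.Δ6 s5=0 s6=1 s7=1 s2=1 s1=0 s3=0 s8=0 s0=0 s4=0 clk=1 s9=1
t17.Δ0 s5=0 s6=1 s7=1 s2=1 s1=0 s3=0 s8=0 s0=0 s4=0 clk=1 s9=1
t17.Δ1 s5=0 s6=1 s7=1 s2=1 s1=0 s3=0 s8=0 s0=0 s4=0 clk=0 s9=1
t18.Δ0 s5=0 s6=1 s7=1 s2=1 s1=0 s3=0 s8=0 s0=0 s4=0 clk=0 s9=1
t18.Δ1 s5=0 s6=1 s7=1 s2=1 s1=0 s3=0 s8=0 s0=0 s4=0 clk=1 s9=1
t18.Δ2 s5=1 s6=1 s7=0 s2=1 s1=0 s3=0 s8=0 s0=0 s4=0 clk=1 s9=1
t18.Δ3 s5=1 s6=1 s7=0 s2=1 s1=0 s3=0 s8=1 s0=0 s4=1 clk=1 s9=1
t18.Δ4 s5=1 s6=1 s7=0 s2=1 s1=0 s3=0 s8=0 s0=0 s4=1 clk=1 s9=1
t18.Δ5 s5=1 s6=1 s7=0 s2=1 s1=0 s3=1 s8=0 s0=0 s4=1 clk=1 s9=1
t18.Δ6 s5=1 s6=1 s7=0 s2=1 s1=0 s3=1 s8=0 s0=1 s4=1 clk=1 s9=1

0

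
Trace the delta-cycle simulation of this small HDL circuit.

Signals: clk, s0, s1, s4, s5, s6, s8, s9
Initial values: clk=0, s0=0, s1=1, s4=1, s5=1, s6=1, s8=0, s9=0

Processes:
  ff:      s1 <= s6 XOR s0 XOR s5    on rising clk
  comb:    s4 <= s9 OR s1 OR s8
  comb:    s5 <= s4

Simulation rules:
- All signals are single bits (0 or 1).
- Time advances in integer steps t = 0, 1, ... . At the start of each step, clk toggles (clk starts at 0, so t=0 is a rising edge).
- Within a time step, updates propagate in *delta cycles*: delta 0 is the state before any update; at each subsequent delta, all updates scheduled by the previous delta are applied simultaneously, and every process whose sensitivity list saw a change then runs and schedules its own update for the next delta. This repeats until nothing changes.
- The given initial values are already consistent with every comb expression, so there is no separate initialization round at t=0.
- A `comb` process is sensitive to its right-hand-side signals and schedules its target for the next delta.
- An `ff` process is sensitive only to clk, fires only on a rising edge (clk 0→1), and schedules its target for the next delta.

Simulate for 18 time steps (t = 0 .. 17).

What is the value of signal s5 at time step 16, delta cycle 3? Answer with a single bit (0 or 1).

1

t=0 Δ0: s1=1 s4=1 clk=0 s8=0 s6=1 s0=0 s9=0 s5=1
  Δ1: clk:0→1
  Δ2: s1:1→0
  Δ3: s4:1→0
  Δ4: s5:1→0
  (4Δ to stable)
t=1 Δ0: s1=0 s4=0 clk=1 s8=0 s6=1 s0=0 s9=0 s5=0
  Δ1: clk:1→0
  (1Δ to stable)
t=2 Δ0: s1=0 s4=0 clk=0 s8=0 s6=1 s0=0 s9=0 s5=0
  Δ1: clk:0→1
  Δ2: s1:0→1
  Δ3: s4:0→1
  Δ4: s5:0→1
  (4Δ to stable)
t=3 Δ0: s1=1 s4=1 clk=1 s8=0 s6=1 s0=0 s9=0 s5=1
  Δ1: clk:1→0
  (1Δ to stable)
t=4 Δ0: s1=1 s4=1 clk=0 s8=0 s6=1 s0=0 s9=0 s5=1
  Δ1: clk:0→1
  Δ2: s1:1→0
  Δ3: s4:1→0
  Δ4: s5:1→0
  (4Δ to stable)
t=5 Δ0: s1=0 s4=0 clk=1 s8=0 s6=1 s0=0 s9=0 s5=0
  Δ1: clk:1→0
  (1Δ to stable)
t=6 Δ0: s1=0 s4=0 clk=0 s8=0 s6=1 s0=0 s9=0 s5=0
  Δ1: clk:0→1
  Δ2: s1:0→1
  Δ3: s4:0→1
  Δ4: s5:0→1
  (4Δ to stable)
t=7 Δ0: s1=1 s4=1 clk=1 s8=0 s6=1 s0=0 s9=0 s5=1
  Δ1: clk:1→0
  (1Δ to stable)
t=8 Δ0: s1=1 s4=1 clk=0 s8=0 s6=1 s0=0 s9=0 s5=1
  Δ1: clk:0→1
  Δ2: s1:1→0
  Δ3: s4:1→0
  Δ4: s5:1→0
  (4Δ to stable)
t=9 Δ0: s1=0 s4=0 clk=1 s8=0 s6=1 s0=0 s9=0 s5=0
  Δ1: clk:1→0
  (1Δ to stable)
t=10 Δ0: s1=0 s4=0 clk=0 s8=0 s6=1 s0=0 s9=0 s5=0
  Δ1: clk:0→1
  Δ2: s1:0→1
  Δ3: s4:0→1
  Δ4: s5:0→1
  (4Δ to stable)
t=11 Δ0: s1=1 s4=1 clk=1 s8=0 s6=1 s0=0 s9=0 s5=1
  Δ1: clk:1→0
  (1Δ to stable)
t=12 Δ0: s1=1 s4=1 clk=0 s8=0 s6=1 s0=0 s9=0 s5=1
  Δ1: clk:0→1
  Δ2: s1:1→0
  Δ3: s4:1→0
  Δ4: s5:1→0
  (4Δ to stable)
t=13 Δ0: s1=0 s4=0 clk=1 s8=0 s6=1 s0=0 s9=0 s5=0
  Δ1: clk:1→0
  (1Δ to stable)
t=14 Δ0: s1=0 s4=0 clk=0 s8=0 s6=1 s0=0 s9=0 s5=0
  Δ1: clk:0→1
  Δ2: s1:0→1
  Δ3: s4:0→1
  Δ4: s5:0→1
  (4Δ to stable)
t=15 Δ0: s1=1 s4=1 clk=1 s8=0 s6=1 s0=0 s9=0 s5=1
  Δ1: clk:1→0
  (1Δ to stable)
t=16 Δ0: s1=1 s4=1 clk=0 s8=0 s6=1 s0=0 s9=0 s5=1
  Δ1: clk:0→1
  Δ2: s1:1→0
  Δ3: s4:1→0
  Δ4: s5:1→0
  (4Δ to stable)
t=17 Δ0: s1=0 s4=0 clk=1 s8=0 s6=1 s0=0 s9=0 s5=0
  Δ1: clk:1→0
  (1Δ to stable)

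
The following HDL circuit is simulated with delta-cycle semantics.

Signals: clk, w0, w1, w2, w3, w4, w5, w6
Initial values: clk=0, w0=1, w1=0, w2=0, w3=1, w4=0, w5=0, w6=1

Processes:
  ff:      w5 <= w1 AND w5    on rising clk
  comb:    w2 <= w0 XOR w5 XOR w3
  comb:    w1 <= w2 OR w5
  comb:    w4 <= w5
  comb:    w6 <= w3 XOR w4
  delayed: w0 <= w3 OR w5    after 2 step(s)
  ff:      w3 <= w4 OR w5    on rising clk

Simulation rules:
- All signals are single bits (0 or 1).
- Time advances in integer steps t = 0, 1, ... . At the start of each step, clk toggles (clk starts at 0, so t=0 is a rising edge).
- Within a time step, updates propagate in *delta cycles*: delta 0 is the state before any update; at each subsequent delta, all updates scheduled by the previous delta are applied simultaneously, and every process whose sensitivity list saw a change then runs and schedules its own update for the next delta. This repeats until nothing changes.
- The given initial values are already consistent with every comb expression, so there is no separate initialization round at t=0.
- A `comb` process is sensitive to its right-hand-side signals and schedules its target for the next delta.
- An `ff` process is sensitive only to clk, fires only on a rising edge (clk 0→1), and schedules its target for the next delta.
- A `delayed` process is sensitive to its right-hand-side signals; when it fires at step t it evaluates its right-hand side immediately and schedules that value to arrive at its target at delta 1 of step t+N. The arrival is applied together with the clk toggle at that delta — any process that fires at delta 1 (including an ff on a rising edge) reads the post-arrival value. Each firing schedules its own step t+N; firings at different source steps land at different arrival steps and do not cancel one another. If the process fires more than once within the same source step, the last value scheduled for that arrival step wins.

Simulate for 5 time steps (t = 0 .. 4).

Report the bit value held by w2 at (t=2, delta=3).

t0.Δ0 w4=0 w2=0 w1=0 w3=1 clk=0 w0=1 w6=1 w5=0
t0.Δ1 w4=0 w2=0 w1=0 w3=1 clk=1 w0=1 w6=1 w5=0
t0.Δ2 w4=0 w2=0 w1=0 w3=0 clk=1 w0=1 w6=1 w5=0
t0.Δ3 w4=0 w2=1 w1=0 w3=0 clk=1 w0=1 w6=0 w5=0
t0.Δ4 w4=0 w2=1 w1=1 w3=0 clk=1 w0=1 w6=0 w5=0
t1.Δ0 w4=0 w2=1 w1=1 w3=0 clk=1 w0=1 w6=0 w5=0
t1.Δ1 w4=0 w2=1 w1=1 w3=0 clk=0 w0=1 w6=0 w5=0
t2.Δ0 w4=0 w2=1 w1=1 w3=0 clk=0 w0=1 w6=0 w5=0
t2.Δ1 w4=0 w2=1 w1=1 w3=0 clk=1 w0=0 w6=0 w5=0
t2.Δ2 w4=0 w2=0 w1=1 w3=0 clk=1 w0=0 w6=0 w5=0
t2.Δ3 w4=0 w2=0 w1=0 w3=0 clk=1 w0=0 w6=0 w5=0
t3.Δ0 w4=0 w2=0 w1=0 w3=0 clk=1 w0=0 w6=0 w5=0
t3.Δ1 w4=0 w2=0 w1=0 w3=0 clk=0 w0=0 w6=0 w5=0
t4.Δ0 w4=0 w2=0 w1=0 w3=0 clk=0 w0=0 w6=0 w5=0
t4.Δ1 w4=0 w2=0 w1=0 w3=0 clk=1 w0=0 w6=0 w5=0

0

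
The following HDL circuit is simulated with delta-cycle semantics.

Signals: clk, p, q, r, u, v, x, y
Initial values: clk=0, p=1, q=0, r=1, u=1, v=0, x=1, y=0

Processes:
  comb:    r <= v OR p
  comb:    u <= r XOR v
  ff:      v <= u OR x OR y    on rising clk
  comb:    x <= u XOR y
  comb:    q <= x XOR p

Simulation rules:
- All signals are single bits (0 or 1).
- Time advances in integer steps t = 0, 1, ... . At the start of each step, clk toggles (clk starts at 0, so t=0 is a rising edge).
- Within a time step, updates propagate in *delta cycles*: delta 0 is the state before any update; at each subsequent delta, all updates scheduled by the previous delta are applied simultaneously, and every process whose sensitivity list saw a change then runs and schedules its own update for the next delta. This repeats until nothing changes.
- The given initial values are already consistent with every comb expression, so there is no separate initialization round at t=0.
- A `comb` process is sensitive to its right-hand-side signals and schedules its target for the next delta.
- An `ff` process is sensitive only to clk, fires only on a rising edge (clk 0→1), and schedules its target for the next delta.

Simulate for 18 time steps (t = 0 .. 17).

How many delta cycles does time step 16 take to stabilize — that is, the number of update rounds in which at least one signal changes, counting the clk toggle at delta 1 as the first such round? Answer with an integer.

t0.Δ0 v=0 q=0 u=1 y=0 r=1 p=1 clk=0 x=1
t0.Δ1 v=0 q=0 u=1 y=0 r=1 p=1 clk=1 x=1
t0.Δ2 v=1 q=0 u=1 y=0 r=1 p=1 clk=1 x=1
t0.Δ3 v=1 q=0 u=0 y=0 r=1 p=1 clk=1 x=1
t0.Δ4 v=1 q=0 u=0 y=0 r=1 p=1 clk=1 x=0
t0.Δ5 v=1 q=1 u=0 y=0 r=1 p=1 clk=1 x=0
t1.Δ0 v=1 q=1 u=0 y=0 r=1 p=1 clk=1 x=0
t1.Δ1 v=1 q=1 u=0 y=0 r=1 p=1 clk=0 x=0
t2.Δ0 v=1 q=1 u=0 y=0 r=1 p=1 clk=0 x=0
t2.Δ1 v=1 q=1 u=0 y=0 r=1 p=1 clk=1 x=0
t2.Δ2 v=0 q=1 u=0 y=0 r=1 p=1 clk=1 x=0
t2.Δ3 v=0 q=1 u=1 y=0 r=1 p=1 clk=1 x=0
t2.Δ4 v=0 q=1 u=1 y=0 r=1 p=1 clk=1 x=1
t2.Δ5 v=0 q=0 u=1 y=0 r=1 p=1 clk=1 x=1
t3.Δ0 v=0 q=0 u=1 y=0 r=1 p=1 clk=1 x=1
t3.Δ1 v=0 q=0 u=1 y=0 r=1 p=1 clk=0 x=1
t4.Δ0 v=0 q=0 u=1 y=0 r=1 p=1 clk=0 x=1
t4.Δ1 v=0 q=0 u=1 y=0 r=1 p=1 clk=1 x=1
t4.Δ2 v=1 q=0 u=1 y=0 r=1 p=1 clk=1 x=1
t4.Δ3 v=1 q=0 u=0 y=0 r=1 p=1 clk=1 x=1
t4.Δ4 v=1 q=0 u=0 y=0 r=1 p=1 clk=1 x=0
t4.Δ5 v=1 q=1 u=0 y=0 r=1 p=1 clk=1 x=0
t5.Δ0 v=1 q=1 u=0 y=0 r=1 p=1 clk=1 x=0
t5.Δ1 v=1 q=1 u=0 y=0 r=1 p=1 clk=0 x=0
t6.Δ0 v=1 q=1 u=0 y=0 r=1 p=1 clk=0 x=0
t6.Δ1 v=1 q=1 u=0 y=0 r=1 p=1 clk=1 x=0
t6.Δ2 v=0 q=1 u=0 y=0 r=1 p=1 clk=1 x=0
t6.Δ3 v=0 q=1 u=1 y=0 r=1 p=1 clk=1 x=0
t6.Δ4 v=0 q=1 u=1 y=0 r=1 p=1 clk=1 x=1
t6.Δ5 v=0 q=0 u=1 y=0 r=1 p=1 clk=1 x=1
t7.Δ0 v=0 q=0 u=1 y=0 r=1 p=1 clk=1 x=1
t7.Δ1 v=0 q=0 u=1 y=0 r=1 p=1 clk=0 x=1
t8.Δ0 v=0 q=0 u=1 y=0 r=1 p=1 clk=0 x=1
t8.Δ1 v=0 q=0 u=1 y=0 r=1 p=1 clk=1 x=1
t8.Δ2 v=1 q=0 u=1 y=0 r=1 p=1 clk=1 x=1
t8.Δ3 v=1 q=0 u=0 y=0 r=1 p=1 clk=1 x=1
t8.Δ4 v=1 q=0 u=0 y=0 r=1 p=1 clk=1 x=0
t8.Δ5 v=1 q=1 u=0 y=0 r=1 p=1 clk=1 x=0
t9.Δ0 v=1 q=1 u=0 y=0 r=1 p=1 clk=1 x=0
t9.Δ1 v=1 q=1 u=0 y=0 r=1 p=1 clk=0 x=0
t10.Δ0 v=1 q=1 u=0 y=0 r=1 p=1 clk=0 x=0
t10.Δ1 v=1 q=1 u=0 y=0 r=1 p=1 clk=1 x=0
t10.Δ2 v=0 q=1 u=0 y=0 r=1 p=1 clk=1 x=0
t10.Δ3 v=0 q=1 u=1 y=0 r=1 p=1 clk=1 x=0
t10.Δ4 v=0 q=1 u=1 y=0 r=1 p=1 clk=1 x=1
t10.Δ5 v=0 q=0 u=1 y=0 r=1 p=1 clk=1 x=1
t11.Δ0 v=0 q=0 u=1 y=0 r=1 p=1 clk=1 x=1
t11.Δ1 v=0 q=0 u=1 y=0 r=1 p=1 clk=0 x=1
t12.Δ0 v=0 q=0 u=1 y=0 r=1 p=1 clk=0 x=1
t12.Δ1 v=0 q=0 u=1 y=0 r=1 p=1 clk=1 x=1
t12.Δ2 v=1 q=0 u=1 y=0 r=1 p=1 clk=1 x=1
t12.Δ3 v=1 q=0 u=0 y=0 r=1 p=1 clk=1 x=1
t12.Δ4 v=1 q=0 u=0 y=0 r=1 p=1 clk=1 x=0
t12.Δ5 v=1 q=1 u=0 y=0 r=1 p=1 clk=1 x=0
t13.Δ0 v=1 q=1 u=0 y=0 r=1 p=1 clk=1 x=0
t13.Δ1 v=1 q=1 u=0 y=0 r=1 p=1 clk=0 x=0
t14.Δ0 v=1 q=1 u=0 y=0 r=1 p=1 clk=0 x=0
t14.Δ1 v=1 q=1 u=0 y=0 r=1 p=1 clk=1 x=0
t14.Δ2 v=0 q=1 u=0 y=0 r=1 p=1 clk=1 x=0
t14.Δ3 v=0 q=1 u=1 y=0 r=1 p=1 clk=1 x=0
t14.Δ4 v=0 q=1 u=1 y=0 r=1 p=1 clk=1 x=1
t14.Δ5 v=0 q=0 u=1 y=0 r=1 p=1 clk=1 x=1
t15.Δ0 v=0 q=0 u=1 y=0 r=1 p=1 clk=1 x=1
t15.Δ1 v=0 q=0 u=1 y=0 r=1 p=1 clk=0 x=1
t16.Δ0 v=0 q=0 u=1 y=0 r=1 p=1 clk=0 x=1
t16.Δ1 v=0 q=0 u=1 y=0 r=1 p=1 clk=1 x=1
t16.Δ2 v=1 q=0 u=1 y=0 r=1 p=1 clk=1 x=1
t16.Δ3 v=1 q=0 u=0 y=0 r=1 p=1 clk=1 x=1
t16.Δ4 v=1 q=0 u=0 y=0 r=1 p=1 clk=1 x=0
t16.Δ5 v=1 q=1 u=0 y=0 r=1 p=1 clk=1 x=0
t17.Δ0 v=1 q=1 u=0 y=0 r=1 p=1 clk=1 x=0
t17.Δ1 v=1 q=1 u=0 y=0 r=1 p=1 clk=0 x=0

5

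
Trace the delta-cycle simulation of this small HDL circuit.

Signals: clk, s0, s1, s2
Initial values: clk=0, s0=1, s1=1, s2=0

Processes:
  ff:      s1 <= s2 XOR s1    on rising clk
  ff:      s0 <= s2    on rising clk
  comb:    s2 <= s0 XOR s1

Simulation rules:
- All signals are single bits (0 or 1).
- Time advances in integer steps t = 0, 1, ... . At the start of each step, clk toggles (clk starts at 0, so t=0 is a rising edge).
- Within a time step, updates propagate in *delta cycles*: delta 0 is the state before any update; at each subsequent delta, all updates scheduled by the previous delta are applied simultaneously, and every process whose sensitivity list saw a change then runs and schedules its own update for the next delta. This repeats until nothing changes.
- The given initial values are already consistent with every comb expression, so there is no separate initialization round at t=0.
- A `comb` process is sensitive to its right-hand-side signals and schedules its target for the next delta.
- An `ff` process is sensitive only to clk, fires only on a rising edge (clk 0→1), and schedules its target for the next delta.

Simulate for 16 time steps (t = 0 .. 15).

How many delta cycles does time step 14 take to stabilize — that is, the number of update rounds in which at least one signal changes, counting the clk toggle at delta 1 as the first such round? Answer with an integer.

2

t=0 Δ0: clk=0 s2=0 s0=1 s1=1
  Δ1: clk:0→1
  Δ2: s0:1→0
  Δ3: s2:0→1
  (3Δ to stable)
t=1 Δ0: clk=1 s2=1 s0=0 s1=1
  Δ1: clk:1→0
  (1Δ to stable)
t=2 Δ0: clk=0 s2=1 s0=0 s1=1
  Δ1: clk:0→1
  Δ2: s0:0→1, s1:1→0
  (2Δ to stable)
t=3 Δ0: clk=1 s2=1 s0=1 s1=0
  Δ1: clk:1→0
  (1Δ to stable)
t=4 Δ0: clk=0 s2=1 s0=1 s1=0
  Δ1: clk:0→1
  Δ2: s1:0→1
  Δ3: s2:1→0
  (3Δ to stable)
t=5 Δ0: clk=1 s2=0 s0=1 s1=1
  Δ1: clk:1→0
  (1Δ to stable)
t=6 Δ0: clk=0 s2=0 s0=1 s1=1
  Δ1: clk:0→1
  Δ2: s0:1→0
  Δ3: s2:0→1
  (3Δ to stable)
t=7 Δ0: clk=1 s2=1 s0=0 s1=1
  Δ1: clk:1→0
  (1Δ to stable)
t=8 Δ0: clk=0 s2=1 s0=0 s1=1
  Δ1: clk:0→1
  Δ2: s0:0→1, s1:1→0
  (2Δ to stable)
t=9 Δ0: clk=1 s2=1 s0=1 s1=0
  Δ1: clk:1→0
  (1Δ to stable)
t=10 Δ0: clk=0 s2=1 s0=1 s1=0
  Δ1: clk:0→1
  Δ2: s1:0→1
  Δ3: s2:1→0
  (3Δ to stable)
t=11 Δ0: clk=1 s2=0 s0=1 s1=1
  Δ1: clk:1→0
  (1Δ to stable)
t=12 Δ0: clk=0 s2=0 s0=1 s1=1
  Δ1: clk:0→1
  Δ2: s0:1→0
  Δ3: s2:0→1
  (3Δ to stable)
t=13 Δ0: clk=1 s2=1 s0=0 s1=1
  Δ1: clk:1→0
  (1Δ to stable)
t=14 Δ0: clk=0 s2=1 s0=0 s1=1
  Δ1: clk:0→1
  Δ2: s0:0→1, s1:1→0
  (2Δ to stable)
t=15 Δ0: clk=1 s2=1 s0=1 s1=0
  Δ1: clk:1→0
  (1Δ to stable)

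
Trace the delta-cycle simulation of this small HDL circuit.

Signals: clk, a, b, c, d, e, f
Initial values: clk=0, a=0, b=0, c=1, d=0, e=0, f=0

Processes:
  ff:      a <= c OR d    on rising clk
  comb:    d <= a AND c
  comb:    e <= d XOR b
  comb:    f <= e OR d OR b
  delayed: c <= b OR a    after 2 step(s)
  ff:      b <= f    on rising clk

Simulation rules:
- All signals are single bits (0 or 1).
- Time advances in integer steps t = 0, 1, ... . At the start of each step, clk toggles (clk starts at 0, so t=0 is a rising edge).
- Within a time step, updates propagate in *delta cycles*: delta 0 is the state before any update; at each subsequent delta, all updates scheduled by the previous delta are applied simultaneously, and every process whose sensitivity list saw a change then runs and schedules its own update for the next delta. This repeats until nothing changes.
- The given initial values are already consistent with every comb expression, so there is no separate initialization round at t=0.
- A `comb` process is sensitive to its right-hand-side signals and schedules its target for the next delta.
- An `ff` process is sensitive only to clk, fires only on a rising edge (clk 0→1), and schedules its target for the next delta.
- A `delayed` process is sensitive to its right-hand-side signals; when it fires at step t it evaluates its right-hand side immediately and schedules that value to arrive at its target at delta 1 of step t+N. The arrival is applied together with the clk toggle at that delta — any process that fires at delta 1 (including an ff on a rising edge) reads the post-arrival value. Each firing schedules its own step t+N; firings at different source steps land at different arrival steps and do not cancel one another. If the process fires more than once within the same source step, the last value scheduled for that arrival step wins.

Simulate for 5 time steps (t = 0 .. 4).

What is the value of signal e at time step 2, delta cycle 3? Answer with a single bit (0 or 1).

[bits: d,e,c,clk,f,b,a]
t=0: Δ0=0010000 Δ1=0011000 Δ2=0011001 Δ3=1011001 Δ4=1111101 | 4Δ
t=1: Δ0=1111101 Δ1=1110101 | 1Δ
t=2: Δ0=1110101 Δ1=1111101 Δ2=1111111 Δ3=1011111 | 3Δ
t=3: Δ0=1011111 Δ1=1010111 | 1Δ
t=4: Δ0=1010111 Δ1=1011111 | 1Δ

0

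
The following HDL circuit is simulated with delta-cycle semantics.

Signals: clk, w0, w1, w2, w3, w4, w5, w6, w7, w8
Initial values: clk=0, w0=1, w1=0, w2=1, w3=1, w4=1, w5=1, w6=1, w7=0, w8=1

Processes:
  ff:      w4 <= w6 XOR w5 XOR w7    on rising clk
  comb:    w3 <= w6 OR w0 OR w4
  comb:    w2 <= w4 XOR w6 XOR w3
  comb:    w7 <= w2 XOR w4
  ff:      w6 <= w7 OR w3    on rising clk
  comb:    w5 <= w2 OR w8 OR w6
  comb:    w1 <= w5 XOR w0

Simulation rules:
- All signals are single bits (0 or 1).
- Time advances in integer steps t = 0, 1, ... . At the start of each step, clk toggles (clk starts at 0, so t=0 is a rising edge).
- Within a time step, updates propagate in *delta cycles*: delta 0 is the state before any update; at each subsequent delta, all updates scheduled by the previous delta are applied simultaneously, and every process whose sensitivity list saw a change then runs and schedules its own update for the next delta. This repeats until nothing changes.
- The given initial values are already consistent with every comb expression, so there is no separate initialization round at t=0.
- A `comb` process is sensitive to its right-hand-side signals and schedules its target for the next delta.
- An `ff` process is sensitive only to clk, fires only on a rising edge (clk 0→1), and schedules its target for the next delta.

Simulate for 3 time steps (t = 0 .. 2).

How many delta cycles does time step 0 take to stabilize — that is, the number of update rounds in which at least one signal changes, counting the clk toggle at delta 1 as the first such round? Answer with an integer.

[bits: w4,w6,w7,w5,w2,w3,w1,w0,w8,clk]
t=0: Δ0=1101110110 Δ1=1101110111 Δ2=0101110111 Δ3=0111010111 Δ4=0101010111 | 4Δ
t=1: Δ0=0101010111 Δ1=0101010110 | 1Δ
t=2: Δ0=0101010110 Δ1=0101010111 | 1Δ

4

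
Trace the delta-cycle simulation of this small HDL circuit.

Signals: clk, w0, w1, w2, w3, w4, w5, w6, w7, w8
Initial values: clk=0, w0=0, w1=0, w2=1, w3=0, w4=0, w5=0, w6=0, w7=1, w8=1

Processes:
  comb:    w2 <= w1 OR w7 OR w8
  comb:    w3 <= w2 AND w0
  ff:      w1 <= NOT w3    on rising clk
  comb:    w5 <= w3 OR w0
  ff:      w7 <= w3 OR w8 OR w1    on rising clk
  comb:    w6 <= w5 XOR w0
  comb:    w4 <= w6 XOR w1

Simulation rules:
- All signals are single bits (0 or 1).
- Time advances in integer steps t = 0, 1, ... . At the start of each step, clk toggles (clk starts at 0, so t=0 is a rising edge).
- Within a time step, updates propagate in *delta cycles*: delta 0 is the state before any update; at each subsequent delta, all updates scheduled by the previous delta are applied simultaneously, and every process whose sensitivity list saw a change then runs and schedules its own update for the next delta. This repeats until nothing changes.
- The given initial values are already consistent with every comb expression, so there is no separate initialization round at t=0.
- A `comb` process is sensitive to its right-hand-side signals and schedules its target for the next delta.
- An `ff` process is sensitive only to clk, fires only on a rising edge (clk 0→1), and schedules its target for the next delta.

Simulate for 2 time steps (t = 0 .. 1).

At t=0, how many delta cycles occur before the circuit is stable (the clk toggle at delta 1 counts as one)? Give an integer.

3

t0.Δ0 w8=1 w3=0 w5=0 w1=0 w6=0 w4=0 w2=1 w7=1 clk=0 w0=0
t0.Δ1 w8=1 w3=0 w5=0 w1=0 w6=0 w4=0 w2=1 w7=1 clk=1 w0=0
t0.Δ2 w8=1 w3=0 w5=0 w1=1 w6=0 w4=0 w2=1 w7=1 clk=1 w0=0
t0.Δ3 w8=1 w3=0 w5=0 w1=1 w6=0 w4=1 w2=1 w7=1 clk=1 w0=0
t1.Δ0 w8=1 w3=0 w5=0 w1=1 w6=0 w4=1 w2=1 w7=1 clk=1 w0=0
t1.Δ1 w8=1 w3=0 w5=0 w1=1 w6=0 w4=1 w2=1 w7=1 clk=0 w0=0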